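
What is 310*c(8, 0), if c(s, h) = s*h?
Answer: 0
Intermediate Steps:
c(s, h) = h*s
310*c(8, 0) = 310*(0*8) = 310*0 = 0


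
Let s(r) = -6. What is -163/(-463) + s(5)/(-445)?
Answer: 75313/206035 ≈ 0.36553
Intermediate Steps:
-163/(-463) + s(5)/(-445) = -163/(-463) - 6/(-445) = -163*(-1/463) - 6*(-1/445) = 163/463 + 6/445 = 75313/206035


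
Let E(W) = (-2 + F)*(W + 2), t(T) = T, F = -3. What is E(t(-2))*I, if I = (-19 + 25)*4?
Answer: 0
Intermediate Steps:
E(W) = -10 - 5*W (E(W) = (-2 - 3)*(W + 2) = -5*(2 + W) = -10 - 5*W)
I = 24 (I = 6*4 = 24)
E(t(-2))*I = (-10 - 5*(-2))*24 = (-10 + 10)*24 = 0*24 = 0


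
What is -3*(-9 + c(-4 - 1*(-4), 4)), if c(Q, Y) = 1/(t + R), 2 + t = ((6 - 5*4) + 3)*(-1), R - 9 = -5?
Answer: 348/13 ≈ 26.769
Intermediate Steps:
R = 4 (R = 9 - 5 = 4)
t = 9 (t = -2 + ((6 - 5*4) + 3)*(-1) = -2 + ((6 - 20) + 3)*(-1) = -2 + (-14 + 3)*(-1) = -2 - 11*(-1) = -2 + 11 = 9)
c(Q, Y) = 1/13 (c(Q, Y) = 1/(9 + 4) = 1/13)
-3*(-9 + c(-4 - 1*(-4), 4)) = -3*(-9 + 1/13) = -3*(-116/13) = 348/13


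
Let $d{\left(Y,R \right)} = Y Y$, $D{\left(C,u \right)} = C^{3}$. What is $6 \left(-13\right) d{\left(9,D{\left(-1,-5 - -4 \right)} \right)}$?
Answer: $-6318$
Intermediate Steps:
$d{\left(Y,R \right)} = Y^{2}$
$6 \left(-13\right) d{\left(9,D{\left(-1,-5 - -4 \right)} \right)} = 6 \left(-13\right) 9^{2} = \left(-78\right) 81 = -6318$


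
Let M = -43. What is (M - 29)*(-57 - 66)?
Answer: 8856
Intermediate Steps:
(M - 29)*(-57 - 66) = (-43 - 29)*(-57 - 66) = -72*(-123) = 8856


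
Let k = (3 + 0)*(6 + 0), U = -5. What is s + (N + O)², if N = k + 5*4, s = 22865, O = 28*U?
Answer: 33269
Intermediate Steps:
O = -140 (O = 28*(-5) = -140)
k = 18 (k = 3*6 = 18)
N = 38 (N = 18 + 5*4 = 18 + 20 = 38)
s + (N + O)² = 22865 + (38 - 140)² = 22865 + (-102)² = 22865 + 10404 = 33269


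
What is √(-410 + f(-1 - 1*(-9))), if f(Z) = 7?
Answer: I*√403 ≈ 20.075*I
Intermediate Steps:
√(-410 + f(-1 - 1*(-9))) = √(-410 + 7) = √(-403) = I*√403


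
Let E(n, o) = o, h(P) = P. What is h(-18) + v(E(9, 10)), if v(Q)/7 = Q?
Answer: 52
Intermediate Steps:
v(Q) = 7*Q
h(-18) + v(E(9, 10)) = -18 + 7*10 = -18 + 70 = 52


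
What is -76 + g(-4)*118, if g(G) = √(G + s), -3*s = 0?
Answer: -76 + 236*I ≈ -76.0 + 236.0*I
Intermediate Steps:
s = 0 (s = -⅓*0 = 0)
g(G) = √G (g(G) = √(G + 0) = √G)
-76 + g(-4)*118 = -76 + √(-4)*118 = -76 + (2*I)*118 = -76 + 236*I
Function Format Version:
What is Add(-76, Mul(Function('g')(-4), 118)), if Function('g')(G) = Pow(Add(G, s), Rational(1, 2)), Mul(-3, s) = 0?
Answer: Add(-76, Mul(236, I)) ≈ Add(-76.000, Mul(236.00, I))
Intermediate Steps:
s = 0 (s = Mul(Rational(-1, 3), 0) = 0)
Function('g')(G) = Pow(G, Rational(1, 2)) (Function('g')(G) = Pow(Add(G, 0), Rational(1, 2)) = Pow(G, Rational(1, 2)))
Add(-76, Mul(Function('g')(-4), 118)) = Add(-76, Mul(Pow(-4, Rational(1, 2)), 118)) = Add(-76, Mul(Mul(2, I), 118)) = Add(-76, Mul(236, I))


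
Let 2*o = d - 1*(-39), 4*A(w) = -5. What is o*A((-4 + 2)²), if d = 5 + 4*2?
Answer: -65/2 ≈ -32.500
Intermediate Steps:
A(w) = -5/4 (A(w) = (¼)*(-5) = -5/4)
d = 13 (d = 5 + 8 = 13)
o = 26 (o = (13 - 1*(-39))/2 = (13 + 39)/2 = (½)*52 = 26)
o*A((-4 + 2)²) = 26*(-5/4) = -65/2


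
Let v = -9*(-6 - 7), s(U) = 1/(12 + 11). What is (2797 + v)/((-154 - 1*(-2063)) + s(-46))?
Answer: 33511/21954 ≈ 1.5264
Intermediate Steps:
s(U) = 1/23
v = 117 (v = -9*(-13) = 117)
(2797 + v)/((-154 - 1*(-2063)) + s(-46)) = (2797 + 117)/((-154 - 1*(-2063)) + 1/23) = 2914/((-154 + 2063) + 1/23) = 2914/(1909 + 1/23) = 2914/(43908/23) = 2914*(23/43908) = 33511/21954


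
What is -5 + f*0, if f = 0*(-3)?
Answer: -5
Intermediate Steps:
f = 0
-5 + f*0 = -5 + 0*0 = -5 + 0 = -5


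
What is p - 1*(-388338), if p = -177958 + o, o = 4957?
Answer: 215337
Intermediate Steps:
p = -173001 (p = -177958 + 4957 = -173001)
p - 1*(-388338) = -173001 - 1*(-388338) = -173001 + 388338 = 215337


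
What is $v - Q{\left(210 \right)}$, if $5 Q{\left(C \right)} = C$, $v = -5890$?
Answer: $-5932$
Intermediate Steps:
$Q{\left(C \right)} = \frac{C}{5}$
$v - Q{\left(210 \right)} = -5890 - \frac{1}{5} \cdot 210 = -5890 - 42 = -5932$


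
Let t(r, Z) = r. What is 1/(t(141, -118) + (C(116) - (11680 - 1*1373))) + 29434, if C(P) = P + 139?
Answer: 291720373/9911 ≈ 29434.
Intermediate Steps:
C(P) = 139 + P
1/(t(141, -118) + (C(116) - (11680 - 1*1373))) + 29434 = 1/(141 + ((139 + 116) - (11680 - 1*1373))) + 29434 = 1/(141 + (255 - (11680 - 1373))) + 29434 = 1/(141 + (255 - 1*10307)) + 29434 = 1/(141 + (255 - 10307)) + 29434 = 1/(141 - 10052) + 29434 = 1/(-9911) + 29434 = -1/9911 + 29434 = 291720373/9911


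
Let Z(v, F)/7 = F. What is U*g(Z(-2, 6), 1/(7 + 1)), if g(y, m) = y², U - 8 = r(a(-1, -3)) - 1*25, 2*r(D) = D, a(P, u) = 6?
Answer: -24696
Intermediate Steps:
Z(v, F) = 7*F
r(D) = D/2
U = -14 (U = 8 + ((½)*6 - 1*25) = 8 + (3 - 25) = 8 - 22 = -14)
U*g(Z(-2, 6), 1/(7 + 1)) = -14*(7*6)² = -14*42² = -14*1764 = -24696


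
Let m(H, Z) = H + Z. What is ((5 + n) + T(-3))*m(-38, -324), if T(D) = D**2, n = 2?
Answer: -5792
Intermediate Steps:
((5 + n) + T(-3))*m(-38, -324) = ((5 + 2) + (-3)**2)*(-38 - 324) = (7 + 9)*(-362) = 16*(-362) = -5792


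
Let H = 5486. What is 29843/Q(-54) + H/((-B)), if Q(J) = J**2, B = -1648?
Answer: 8147305/600696 ≈ 13.563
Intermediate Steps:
29843/Q(-54) + H/((-B)) = 29843/((-54)**2) + 5486/((-1*(-1648))) = 29843/2916 + 5486/1648 = 29843*(1/2916) + 5486*(1/1648) = 29843/2916 + 2743/824 = 8147305/600696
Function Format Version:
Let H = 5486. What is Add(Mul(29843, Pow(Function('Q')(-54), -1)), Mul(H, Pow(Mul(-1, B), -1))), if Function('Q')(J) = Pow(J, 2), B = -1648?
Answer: Rational(8147305, 600696) ≈ 13.563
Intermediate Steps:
Add(Mul(29843, Pow(Function('Q')(-54), -1)), Mul(H, Pow(Mul(-1, B), -1))) = Add(Mul(29843, Pow(Pow(-54, 2), -1)), Mul(5486, Pow(Mul(-1, -1648), -1))) = Add(Mul(29843, Pow(2916, -1)), Mul(5486, Pow(1648, -1))) = Add(Mul(29843, Rational(1, 2916)), Mul(5486, Rational(1, 1648))) = Add(Rational(29843, 2916), Rational(2743, 824)) = Rational(8147305, 600696)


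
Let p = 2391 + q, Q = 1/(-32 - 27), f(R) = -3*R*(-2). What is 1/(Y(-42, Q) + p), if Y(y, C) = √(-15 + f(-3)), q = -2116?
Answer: 25/6878 - I*√33/75658 ≈ 0.0036348 - 7.5928e-5*I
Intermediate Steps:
f(R) = 6*R
Q = -1/59 (Q = 1/(-59) = -1/59 ≈ -0.016949)
Y(y, C) = I*√33 (Y(y, C) = √(-15 + 6*(-3)) = √(-15 - 18) = √(-33) = I*√33)
p = 275 (p = 2391 - 2116 = 275)
1/(Y(-42, Q) + p) = 1/(I*√33 + 275) = 1/(275 + I*√33)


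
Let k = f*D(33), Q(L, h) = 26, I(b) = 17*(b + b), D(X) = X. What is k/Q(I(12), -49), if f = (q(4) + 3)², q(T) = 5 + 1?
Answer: 2673/26 ≈ 102.81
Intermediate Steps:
I(b) = 34*b (I(b) = 17*(2*b) = 34*b)
q(T) = 6
f = 81 (f = (6 + 3)² = 9² = 81)
k = 2673 (k = 81*33 = 2673)
k/Q(I(12), -49) = 2673/26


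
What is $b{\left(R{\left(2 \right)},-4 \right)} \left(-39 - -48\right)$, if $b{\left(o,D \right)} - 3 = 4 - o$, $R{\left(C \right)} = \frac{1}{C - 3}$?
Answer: $72$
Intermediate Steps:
$R{\left(C \right)} = \frac{1}{-3 + C}$
$b{\left(o,D \right)} = 7 - o$ ($b{\left(o,D \right)} = 3 - \left(-4 + o\right) = 7 - o$)
$b{\left(R{\left(2 \right)},-4 \right)} \left(-39 - -48\right) = \left(7 - \frac{1}{-3 + 2}\right) \left(-39 - -48\right) = \left(7 - \frac{1}{-1}\right) \left(-39 + 48\right) = \left(7 - -1\right) 9 = \left(7 + 1\right) 9 = 8 \cdot 9 = 72$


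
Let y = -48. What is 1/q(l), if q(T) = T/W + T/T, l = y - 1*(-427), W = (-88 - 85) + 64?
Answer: -109/270 ≈ -0.40370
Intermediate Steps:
W = -109 (W = -173 + 64 = -109)
l = 379 (l = -48 - 1*(-427) = -48 + 427 = 379)
q(T) = 1 - T/109 (q(T) = T/(-109) + T/T = T*(-1/109) + 1 = -T/109 + 1 = 1 - T/109)
1/q(l) = 1/(1 - 1/109*379) = 1/(1 - 379/109) = 1/(-270/109) = -109/270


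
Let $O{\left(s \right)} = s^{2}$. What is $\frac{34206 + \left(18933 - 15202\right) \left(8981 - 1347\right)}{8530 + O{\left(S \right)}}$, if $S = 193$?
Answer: $\frac{28516660}{45779} \approx 622.92$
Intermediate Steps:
$\frac{34206 + \left(18933 - 15202\right) \left(8981 - 1347\right)}{8530 + O{\left(S \right)}} = \frac{34206 + \left(18933 - 15202\right) \left(8981 - 1347\right)}{8530 + 193^{2}} = \frac{34206 + 3731 \cdot 7634}{8530 + 37249} = \frac{34206 + 28482454}{45779} = 28516660 \cdot \frac{1}{45779} = \frac{28516660}{45779}$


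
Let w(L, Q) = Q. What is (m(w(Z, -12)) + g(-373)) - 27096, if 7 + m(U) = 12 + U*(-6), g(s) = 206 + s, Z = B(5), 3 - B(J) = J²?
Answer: -27186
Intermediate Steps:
B(J) = 3 - J²
Z = -22 (Z = 3 - 1*5² = 3 - 1*25 = 3 - 25 = -22)
m(U) = 5 - 6*U (m(U) = -7 + (12 + U*(-6)) = -7 + (12 - 6*U) = 5 - 6*U)
(m(w(Z, -12)) + g(-373)) - 27096 = ((5 - 6*(-12)) + (206 - 373)) - 27096 = ((5 + 72) - 167) - 27096 = (77 - 167) - 27096 = -90 - 27096 = -27186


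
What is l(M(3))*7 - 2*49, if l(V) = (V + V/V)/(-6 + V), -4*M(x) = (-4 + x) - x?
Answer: -504/5 ≈ -100.80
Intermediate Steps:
M(x) = 1 (M(x) = -((-4 + x) - x)/4 = -1/4*(-4) = 1)
l(V) = (1 + V)/(-6 + V) (l(V) = (V + 1)/(-6 + V) = (1 + V)/(-6 + V))
l(M(3))*7 - 2*49 = ((1 + 1)/(-6 + 1))*7 - 2*49 = (2/(-5))*7 - 98 = -1/5*2*7 - 98 = -2/5*7 - 98 = -14/5 - 98 = -504/5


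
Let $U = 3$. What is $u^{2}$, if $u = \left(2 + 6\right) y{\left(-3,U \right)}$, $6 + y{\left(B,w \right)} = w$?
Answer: $576$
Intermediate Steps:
$y{\left(B,w \right)} = -6 + w$
$u = -24$ ($u = \left(2 + 6\right) \left(-6 + 3\right) = 8 \left(-3\right) = -24$)
$u^{2} = \left(-24\right)^{2} = 576$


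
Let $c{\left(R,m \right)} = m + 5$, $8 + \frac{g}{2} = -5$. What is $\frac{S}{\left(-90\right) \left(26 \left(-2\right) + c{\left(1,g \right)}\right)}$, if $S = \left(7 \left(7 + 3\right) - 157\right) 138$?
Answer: $- \frac{667}{365} \approx -1.8274$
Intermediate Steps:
$g = -26$ ($g = -16 + 2 \left(-5\right) = -16 - 10 = -26$)
$c{\left(R,m \right)} = 5 + m$
$S = -12006$ ($S = \left(7 \cdot 10 - 157\right) 138 = \left(70 - 157\right) 138 = \left(-87\right) 138 = -12006$)
$\frac{S}{\left(-90\right) \left(26 \left(-2\right) + c{\left(1,g \right)}\right)} = - \frac{12006}{\left(-90\right) \left(26 \left(-2\right) + \left(5 - 26\right)\right)} = - \frac{12006}{\left(-90\right) \left(-52 - 21\right)} = - \frac{12006}{\left(-90\right) \left(-73\right)} = - \frac{12006}{6570} = \left(-12006\right) \frac{1}{6570} = - \frac{667}{365}$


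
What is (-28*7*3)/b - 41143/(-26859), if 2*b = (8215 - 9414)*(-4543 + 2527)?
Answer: 197259157/128815764 ≈ 1.5313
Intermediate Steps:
b = 1208592 (b = ((8215 - 9414)*(-4543 + 2527))/2 = (-1199*(-2016))/2 = (½)*2417184 = 1208592)
(-28*7*3)/b - 41143/(-26859) = (-28*7*3)/1208592 - 41143/(-26859) = -196*3*(1/1208592) - 41143*(-1/26859) = -588*1/1208592 + 41143/26859 = -7/14388 + 41143/26859 = 197259157/128815764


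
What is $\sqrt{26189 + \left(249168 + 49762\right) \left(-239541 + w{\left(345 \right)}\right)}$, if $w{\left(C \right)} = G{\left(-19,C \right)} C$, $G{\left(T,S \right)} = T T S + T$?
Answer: $\sqrt{12770866262159} \approx 3.5736 \cdot 10^{6}$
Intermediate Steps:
$G{\left(T,S \right)} = T + S T^{2}$ ($G{\left(T,S \right)} = T^{2} S + T = S T^{2} + T = T + S T^{2}$)
$w{\left(C \right)} = C \left(-19 + 361 C\right)$ ($w{\left(C \right)} = - 19 \left(1 + C \left(-19\right)\right) C = - 19 \left(1 - 19 C\right) C = \left(-19 + 361 C\right) C = C \left(-19 + 361 C\right)$)
$\sqrt{26189 + \left(249168 + 49762\right) \left(-239541 + w{\left(345 \right)}\right)} = \sqrt{26189 + \left(249168 + 49762\right) \left(-239541 + 19 \cdot 345 \left(-1 + 19 \cdot 345\right)\right)} = \sqrt{26189 + 298930 \left(-239541 + 19 \cdot 345 \left(-1 + 6555\right)\right)} = \sqrt{26189 + 298930 \left(-239541 + 19 \cdot 345 \cdot 6554\right)} = \sqrt{26189 + 298930 \left(-239541 + 42961470\right)} = \sqrt{26189 + 298930 \cdot 42721929} = \sqrt{26189 + 12770866235970} = \sqrt{12770866262159}$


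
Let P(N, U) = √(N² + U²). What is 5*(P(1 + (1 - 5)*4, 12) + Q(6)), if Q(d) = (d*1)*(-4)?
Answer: -120 + 15*√41 ≈ -23.953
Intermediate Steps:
Q(d) = -4*d (Q(d) = d*(-4) = -4*d)
5*(P(1 + (1 - 5)*4, 12) + Q(6)) = 5*(√((1 + (1 - 5)*4)² + 12²) - 4*6) = 5*(√((1 - 4*4)² + 144) - 24) = 5*(√((1 - 16)² + 144) - 24) = 5*(√((-15)² + 144) - 24) = 5*(√(225 + 144) - 24) = 5*(√369 - 24) = 5*(3*√41 - 24) = 5*(-24 + 3*√41) = -120 + 15*√41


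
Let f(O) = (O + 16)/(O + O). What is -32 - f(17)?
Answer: -1121/34 ≈ -32.971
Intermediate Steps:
f(O) = (16 + O)/(2*O) (f(O) = (16 + O)/((2*O)) = (16 + O)*(1/(2*O)) = (16 + O)/(2*O))
-32 - f(17) = -32 - (16 + 17)/(2*17) = -32 - 33/(2*17) = -32 - 1*33/34 = -32 - 33/34 = -1121/34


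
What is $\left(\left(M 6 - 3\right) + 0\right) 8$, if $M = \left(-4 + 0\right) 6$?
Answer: $-1176$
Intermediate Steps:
$M = -24$ ($M = \left(-4\right) 6 = -24$)
$\left(\left(M 6 - 3\right) + 0\right) 8 = \left(\left(\left(-24\right) 6 - 3\right) + 0\right) 8 = \left(\left(-144 - 3\right) + 0\right) 8 = \left(-147 + 0\right) 8 = \left(-147\right) 8 = -1176$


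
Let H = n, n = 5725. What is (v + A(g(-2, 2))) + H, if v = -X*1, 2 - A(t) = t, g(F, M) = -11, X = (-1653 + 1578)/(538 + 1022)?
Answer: 596757/104 ≈ 5738.0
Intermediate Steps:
X = -5/104 (X = -75/1560 = -75*1/1560 = -5/104 ≈ -0.048077)
A(t) = 2 - t
v = 5/104 (v = -1*(-5/104)*1 = (5/104)*1 = 5/104 ≈ 0.048077)
H = 5725
(v + A(g(-2, 2))) + H = (5/104 + (2 - 1*(-11))) + 5725 = (5/104 + (2 + 11)) + 5725 = (5/104 + 13) + 5725 = 1357/104 + 5725 = 596757/104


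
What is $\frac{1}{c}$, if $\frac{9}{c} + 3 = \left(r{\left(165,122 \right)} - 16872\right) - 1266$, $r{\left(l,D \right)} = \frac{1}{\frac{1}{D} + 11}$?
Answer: $- \frac{24363241}{12087} \approx -2015.7$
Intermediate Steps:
$r{\left(l,D \right)} = \frac{1}{11 + \frac{1}{D}}$
$c = - \frac{12087}{24363241}$ ($c = \frac{9}{-3 - \left(18138 - \frac{122}{1 + 11 \cdot 122}\right)} = \frac{9}{-3 - \left(18138 - \frac{122}{1 + 1342}\right)} = \frac{9}{-3 - \left(18138 - \frac{122}{1343}\right)} = \frac{9}{-3 + \left(\left(122 \cdot \frac{1}{1343} - 16872\right) - 1266\right)} = \frac{9}{-3 + \left(\left(\frac{122}{1343} - 16872\right) - 1266\right)} = \frac{9}{-3 - \frac{24359212}{1343}} = \frac{9}{- \frac{24363241}{1343}} = 9 \left(- \frac{1343}{24363241}\right) = - \frac{12087}{24363241} \approx -0.00049612$)
$\frac{1}{c} = \frac{1}{- \frac{12087}{24363241}} = - \frac{24363241}{12087}$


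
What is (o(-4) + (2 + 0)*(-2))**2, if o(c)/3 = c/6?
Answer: 36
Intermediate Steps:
o(c) = c/2 (o(c) = 3*(c/6) = c/2)
(o(-4) + (2 + 0)*(-2))**2 = ((1/2)*(-4) + (2 + 0)*(-2))**2 = (-2 + 2*(-2))**2 = (-2 - 4)**2 = (-6)**2 = 36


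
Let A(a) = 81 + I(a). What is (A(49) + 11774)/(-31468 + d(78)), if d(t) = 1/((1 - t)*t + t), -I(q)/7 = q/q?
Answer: -70234944/186542305 ≈ -0.37651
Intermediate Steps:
I(q) = -7 (I(q) = -7*q/q = -7*1 = -7)
A(a) = 74 (A(a) = 81 - 7 = 74)
d(t) = 1/(t + t*(1 - t)) (d(t) = 1/(t*(1 - t) + t) = 1/(t + t*(1 - t)))
(A(49) + 11774)/(-31468 + d(78)) = (74 + 11774)/(-31468 - 1/(78*(-2 + 78))) = 11848/(-31468 - 1*1/78/76) = 11848/(-31468 - 1*1/78*1/76) = 11848/(-31468 - 1/5928) = 11848/(-186542305/5928) = 11848*(-5928/186542305) = -70234944/186542305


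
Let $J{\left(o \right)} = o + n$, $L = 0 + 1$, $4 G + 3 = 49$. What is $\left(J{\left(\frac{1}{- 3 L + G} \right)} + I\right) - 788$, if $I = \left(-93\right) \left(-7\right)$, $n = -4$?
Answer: $- \frac{2395}{17} \approx -140.88$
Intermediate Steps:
$G = \frac{23}{2}$ ($G = - \frac{3}{4} + \frac{1}{4} \cdot 49 = - \frac{3}{4} + \frac{49}{4} = \frac{23}{2} \approx 11.5$)
$L = 1$
$I = 651$
$J{\left(o \right)} = -4 + o$ ($J{\left(o \right)} = o - 4 = -4 + o$)
$\left(J{\left(\frac{1}{- 3 L + G} \right)} + I\right) - 788 = \left(\left(-4 + \frac{1}{\left(-3\right) 1 + \frac{23}{2}}\right) + 651\right) - 788 = \left(\left(-4 + \frac{1}{-3 + \frac{23}{2}}\right) + 651\right) - 788 = \left(\left(-4 + \frac{1}{\frac{17}{2}}\right) + 651\right) - 788 = \left(\left(-4 + \frac{2}{17}\right) + 651\right) - 788 = \left(- \frac{66}{17} + 651\right) - 788 = \frac{11001}{17} - 788 = - \frac{2395}{17}$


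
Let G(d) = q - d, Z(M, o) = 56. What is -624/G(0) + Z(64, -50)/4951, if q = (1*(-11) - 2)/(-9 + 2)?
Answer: -1663480/4951 ≈ -335.99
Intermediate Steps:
q = 13/7 (q = (-11 - 2)/(-7) = -13*(-⅐) = 13/7 ≈ 1.8571)
G(d) = 13/7 - d
-624/G(0) + Z(64, -50)/4951 = -624/(13/7 - 1*0) + 56/4951 = -624/(13/7 + 0) + 56*(1/4951) = -624/13/7 + 56/4951 = -624*7/13 + 56/4951 = -336 + 56/4951 = -1663480/4951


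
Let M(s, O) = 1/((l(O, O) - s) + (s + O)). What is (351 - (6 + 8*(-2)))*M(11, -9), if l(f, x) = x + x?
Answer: -361/27 ≈ -13.370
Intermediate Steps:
l(f, x) = 2*x
M(s, O) = 1/(3*O) (M(s, O) = 1/((2*O - s) + (s + O)) = 1/((2*O - s) + (O + s)) = 1/((-s + 2*O) + (O + s)) = 1/(3*O))
(351 - (6 + 8*(-2)))*M(11, -9) = (351 - (6 + 8*(-2)))*((⅓)/(-9)) = (351 - (6 - 16))*((⅓)*(-⅑)) = (351 - 1*(-10))*(-1/27) = (351 + 10)*(-1/27) = 361*(-1/27) = -361/27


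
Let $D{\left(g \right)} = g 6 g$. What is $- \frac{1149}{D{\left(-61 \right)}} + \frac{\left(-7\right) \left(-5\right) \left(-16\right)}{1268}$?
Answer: $- \frac{1163291}{2359114} \approx -0.4931$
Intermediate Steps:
$D{\left(g \right)} = 6 g^{2}$ ($D{\left(g \right)} = 6 g g = 6 g^{2}$)
$- \frac{1149}{D{\left(-61 \right)}} + \frac{\left(-7\right) \left(-5\right) \left(-16\right)}{1268} = - \frac{1149}{6 \left(-61\right)^{2}} + \frac{\left(-7\right) \left(-5\right) \left(-16\right)}{1268} = - \frac{1149}{6 \cdot 3721} + 35 \left(-16\right) \frac{1}{1268} = - \frac{1149}{22326} - \frac{140}{317} = \left(-1149\right) \frac{1}{22326} - \frac{140}{317} = - \frac{383}{7442} - \frac{140}{317} = - \frac{1163291}{2359114}$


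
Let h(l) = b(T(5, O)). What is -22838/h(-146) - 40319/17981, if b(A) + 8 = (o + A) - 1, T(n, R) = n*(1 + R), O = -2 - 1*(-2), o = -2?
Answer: 205204082/53943 ≈ 3804.1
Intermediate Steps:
O = 0 (O = -2 + 2 = 0)
b(A) = -11 + A (b(A) = -8 + ((-2 + A) - 1) = -8 + (-3 + A) = -11 + A)
h(l) = -6 (h(l) = -11 + 5*(1 + 0) = -11 + 5*1 = -11 + 5 = -6)
-22838/h(-146) - 40319/17981 = -22838/(-6) - 40319/17981 = -22838*(-⅙) - 40319*1/17981 = 11419/3 - 40319/17981 = 205204082/53943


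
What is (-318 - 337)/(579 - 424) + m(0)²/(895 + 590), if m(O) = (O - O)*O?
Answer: -131/31 ≈ -4.2258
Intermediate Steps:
m(O) = 0 (m(O) = 0*O = 0)
(-318 - 337)/(579 - 424) + m(0)²/(895 + 590) = (-318 - 337)/(579 - 424) + 0²/(895 + 590) = -655/155 + 0/1485 = -655*1/155 + (1/1485)*0 = -131/31 + 0 = -131/31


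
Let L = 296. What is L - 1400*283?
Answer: -395904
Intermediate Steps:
L - 1400*283 = 296 - 1400*283 = 296 - 396200 = -395904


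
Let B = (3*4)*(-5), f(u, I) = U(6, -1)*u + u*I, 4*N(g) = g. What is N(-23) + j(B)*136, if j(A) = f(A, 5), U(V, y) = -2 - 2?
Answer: -32663/4 ≈ -8165.8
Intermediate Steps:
N(g) = g/4
U(V, y) = -4
f(u, I) = -4*u + I*u (f(u, I) = -4*u + u*I = -4*u + I*u)
B = -60 (B = 12*(-5) = -60)
j(A) = A (j(A) = A*(-4 + 5) = A*1 = A)
N(-23) + j(B)*136 = (¼)*(-23) - 60*136 = -23/4 - 8160 = -32663/4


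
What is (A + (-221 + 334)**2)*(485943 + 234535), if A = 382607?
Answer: 284859709728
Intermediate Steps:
(A + (-221 + 334)**2)*(485943 + 234535) = (382607 + (-221 + 334)**2)*(485943 + 234535) = (382607 + 113**2)*720478 = (382607 + 12769)*720478 = 395376*720478 = 284859709728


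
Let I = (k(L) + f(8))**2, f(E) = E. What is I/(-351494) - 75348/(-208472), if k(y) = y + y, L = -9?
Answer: 13074863/36203882 ≈ 0.36115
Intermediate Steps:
k(y) = 2*y
I = 100 (I = (2*(-9) + 8)**2 = (-18 + 8)**2 = (-10)**2 = 100)
I/(-351494) - 75348/(-208472) = 100/(-351494) - 75348/(-208472) = 100*(-1/351494) - 75348*(-1/208472) = -50/175747 + 819/2266 = 13074863/36203882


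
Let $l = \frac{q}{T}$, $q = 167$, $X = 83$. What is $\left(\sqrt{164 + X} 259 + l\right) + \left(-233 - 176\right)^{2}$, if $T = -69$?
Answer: $\frac{11542222}{69} + 259 \sqrt{247} \approx 1.7135 \cdot 10^{5}$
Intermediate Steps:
$l = - \frac{167}{69}$ ($l = \frac{167}{-69} = 167 \left(- \frac{1}{69}\right) = - \frac{167}{69} \approx -2.4203$)
$\left(\sqrt{164 + X} 259 + l\right) + \left(-233 - 176\right)^{2} = \left(\sqrt{164 + 83} \cdot 259 - \frac{167}{69}\right) + \left(-233 - 176\right)^{2} = \left(\sqrt{247} \cdot 259 - \frac{167}{69}\right) + \left(-409\right)^{2} = \left(259 \sqrt{247} - \frac{167}{69}\right) + 167281 = \left(- \frac{167}{69} + 259 \sqrt{247}\right) + 167281 = \frac{11542222}{69} + 259 \sqrt{247}$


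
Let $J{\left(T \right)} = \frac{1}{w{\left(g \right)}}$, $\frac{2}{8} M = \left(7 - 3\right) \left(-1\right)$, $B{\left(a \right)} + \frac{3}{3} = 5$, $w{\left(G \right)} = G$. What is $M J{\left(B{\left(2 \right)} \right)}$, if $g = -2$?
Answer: $8$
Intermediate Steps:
$B{\left(a \right)} = 4$ ($B{\left(a \right)} = -1 + 5 = 4$)
$M = -16$ ($M = 4 \left(7 - 3\right) \left(-1\right) = 4 \cdot 4 \left(-1\right) = 4 \left(-4\right) = -16$)
$J{\left(T \right)} = - \frac{1}{2}$ ($J{\left(T \right)} = \frac{1}{-2} = - \frac{1}{2}$)
$M J{\left(B{\left(2 \right)} \right)} = \left(-16\right) \left(- \frac{1}{2}\right) = 8$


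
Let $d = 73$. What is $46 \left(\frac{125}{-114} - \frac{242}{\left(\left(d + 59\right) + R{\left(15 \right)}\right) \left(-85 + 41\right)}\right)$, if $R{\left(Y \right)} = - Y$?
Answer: $- \frac{107318}{2223} \approx -48.276$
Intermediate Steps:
$46 \left(\frac{125}{-114} - \frac{242}{\left(\left(d + 59\right) + R{\left(15 \right)}\right) \left(-85 + 41\right)}\right) = 46 \left(\frac{125}{-114} - \frac{242}{\left(\left(73 + 59\right) - 15\right) \left(-85 + 41\right)}\right) = 46 \left(125 \left(- \frac{1}{114}\right) - \frac{242}{\left(132 - 15\right) \left(-44\right)}\right) = 46 \left(- \frac{125}{114} - \frac{242}{117 \left(-44\right)}\right) = 46 \left(- \frac{125}{114} - \frac{242}{-5148}\right) = 46 \left(- \frac{125}{114} - - \frac{11}{234}\right) = 46 \left(- \frac{125}{114} + \frac{11}{234}\right) = 46 \left(- \frac{2333}{2223}\right) = - \frac{107318}{2223}$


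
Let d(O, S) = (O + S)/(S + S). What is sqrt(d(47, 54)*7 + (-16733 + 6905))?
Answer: I*sqrt(3182151)/18 ≈ 99.103*I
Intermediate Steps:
d(O, S) = (O + S)/(2*S) (d(O, S) = (O + S)/((2*S)) = (O + S)*(1/(2*S)) = (O + S)/(2*S))
sqrt(d(47, 54)*7 + (-16733 + 6905)) = sqrt(((1/2)*(47 + 54)/54)*7 + (-16733 + 6905)) = sqrt(((1/2)*(1/54)*101)*7 - 9828) = sqrt((101/108)*7 - 9828) = sqrt(707/108 - 9828) = sqrt(-1060717/108) = I*sqrt(3182151)/18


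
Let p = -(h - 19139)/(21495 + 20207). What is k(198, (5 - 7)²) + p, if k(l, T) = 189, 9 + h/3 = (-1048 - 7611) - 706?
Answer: 7928939/41702 ≈ 190.13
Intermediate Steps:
h = -28122 (h = -27 + 3*((-1048 - 7611) - 706) = -27 + 3*(-8659 - 706) = -27 + 3*(-9365) = -27 - 28095 = -28122)
p = 47261/41702 (p = -(-28122 - 19139)/(21495 + 20207) = -(-47261)/41702 = -1*(-47261/41702) = 47261/41702 ≈ 1.1333)
k(198, (5 - 7)²) + p = 189 + 47261/41702 = 7928939/41702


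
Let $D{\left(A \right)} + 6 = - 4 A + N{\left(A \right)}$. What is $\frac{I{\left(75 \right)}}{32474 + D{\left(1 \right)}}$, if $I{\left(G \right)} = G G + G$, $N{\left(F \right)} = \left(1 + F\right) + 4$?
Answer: $\frac{570}{3247} \approx 0.17555$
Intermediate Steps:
$N{\left(F \right)} = 5 + F$
$I{\left(G \right)} = G + G^{2}$ ($I{\left(G \right)} = G^{2} + G = G + G^{2}$)
$D{\left(A \right)} = -1 - 3 A$ ($D{\left(A \right)} = -6 - \left(-5 + 3 A\right) = -1 - 3 A$)
$\frac{I{\left(75 \right)}}{32474 + D{\left(1 \right)}} = \frac{75 \left(1 + 75\right)}{32474 - 4} = \frac{75 \cdot 76}{32474 - 4} = \frac{5700}{32474 - 4} = \frac{5700}{32470} = 5700 \cdot \frac{1}{32470} = \frac{570}{3247}$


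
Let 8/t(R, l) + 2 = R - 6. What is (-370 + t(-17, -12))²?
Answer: 85710564/625 ≈ 1.3714e+5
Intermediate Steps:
t(R, l) = 8/(-8 + R) (t(R, l) = 8/(-2 + (R - 6)) = 8/(-2 + (-6 + R)) = 8/(-8 + R))
(-370 + t(-17, -12))² = (-370 + 8/(-8 - 17))² = (-370 + 8/(-25))² = (-370 + 8*(-1/25))² = (-370 - 8/25)² = (-9258/25)² = 85710564/625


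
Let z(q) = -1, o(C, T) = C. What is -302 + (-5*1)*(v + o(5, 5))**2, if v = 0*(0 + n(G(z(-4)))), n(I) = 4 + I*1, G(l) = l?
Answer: -427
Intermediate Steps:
n(I) = 4 + I
v = 0 (v = 0*(0 + (4 - 1)) = 0*(0 + 3) = 0*3 = 0)
-302 + (-5*1)*(v + o(5, 5))**2 = -302 + (-5*1)*(0 + 5)**2 = -302 - 5*5**2 = -302 - 5*25 = -302 - 125 = -427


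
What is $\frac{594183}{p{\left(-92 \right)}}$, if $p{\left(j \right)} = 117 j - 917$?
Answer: $- \frac{594183}{11681} \approx -50.867$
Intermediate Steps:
$p{\left(j \right)} = -917 + 117 j$
$\frac{594183}{p{\left(-92 \right)}} = \frac{594183}{-917 + 117 \left(-92\right)} = \frac{594183}{-917 - 10764} = \frac{594183}{-11681} = 594183 \left(- \frac{1}{11681}\right) = - \frac{594183}{11681}$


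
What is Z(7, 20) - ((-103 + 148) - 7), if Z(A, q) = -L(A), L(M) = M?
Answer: -45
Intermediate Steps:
Z(A, q) = -A
Z(7, 20) - ((-103 + 148) - 7) = -1*7 - ((-103 + 148) - 7) = -7 - (45 - 7) = -7 - 1*38 = -7 - 38 = -45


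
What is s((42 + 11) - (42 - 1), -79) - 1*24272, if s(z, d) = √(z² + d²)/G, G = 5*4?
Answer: -24272 + √6385/20 ≈ -24268.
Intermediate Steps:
G = 20
s(z, d) = √(d² + z²)/20 (s(z, d) = √(z² + d²)/20 = √(d² + z²)*(1/20) = √(d² + z²)/20)
s((42 + 11) - (42 - 1), -79) - 1*24272 = √((-79)² + ((42 + 11) - (42 - 1))²)/20 - 1*24272 = √(6241 + (53 - 1*41)²)/20 - 24272 = √(6241 + (53 - 41)²)/20 - 24272 = √(6241 + 12²)/20 - 24272 = √(6241 + 144)/20 - 24272 = √6385/20 - 24272 = -24272 + √6385/20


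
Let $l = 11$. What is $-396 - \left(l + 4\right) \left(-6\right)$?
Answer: $-306$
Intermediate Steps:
$-396 - \left(l + 4\right) \left(-6\right) = -396 - \left(11 + 4\right) \left(-6\right) = -396 - 15 \left(-6\right) = -396 - -90 = -396 + 90 = -306$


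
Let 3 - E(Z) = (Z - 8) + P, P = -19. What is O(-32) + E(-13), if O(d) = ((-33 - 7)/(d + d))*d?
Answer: 23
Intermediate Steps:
O(d) = -20 (O(d) = (-40*1/(2*d))*d = (-20/d)*d = -20)
E(Z) = 30 - Z (E(Z) = 3 - ((Z - 8) - 19) = 3 - ((-8 + Z) - 19) = 3 - (-27 + Z) = 3 + (27 - Z) = 30 - Z)
O(-32) + E(-13) = -20 + (30 - 1*(-13)) = -20 + (30 + 13) = -20 + 43 = 23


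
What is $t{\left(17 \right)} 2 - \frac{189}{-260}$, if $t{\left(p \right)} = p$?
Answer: $\frac{9029}{260} \approx 34.727$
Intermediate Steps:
$t{\left(17 \right)} 2 - \frac{189}{-260} = 17 \cdot 2 - \frac{189}{-260} = 34 - - \frac{189}{260} = 34 + \frac{189}{260} = \frac{9029}{260}$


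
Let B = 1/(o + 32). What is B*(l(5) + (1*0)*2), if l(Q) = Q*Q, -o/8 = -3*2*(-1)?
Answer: -25/16 ≈ -1.5625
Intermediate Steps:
o = -48 (o = -8*(-3*2)*(-1) = -(-48)*(-1) = -8*6 = -48)
l(Q) = Q²
B = -1/16 (B = 1/(-48 + 32) = 1/(-16) = -1/16 ≈ -0.062500)
B*(l(5) + (1*0)*2) = -(5² + (1*0)*2)/16 = -(25 + 0*2)/16 = -(25 + 0)/16 = -1/16*25 = -25/16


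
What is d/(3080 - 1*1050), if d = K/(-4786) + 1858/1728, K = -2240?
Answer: 3190777/4197130560 ≈ 0.00076023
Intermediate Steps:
d = 3190777/2067552 (d = -2240/(-4786) + 1858/1728 = -2240*(-1/4786) + 1858*(1/1728) = 1120/2393 + 929/864 = 3190777/2067552 ≈ 1.5433)
d/(3080 - 1*1050) = 3190777/(2067552*(3080 - 1*1050)) = 3190777/(2067552*(3080 - 1050)) = (3190777/2067552)/2030 = (3190777/2067552)*(1/2030) = 3190777/4197130560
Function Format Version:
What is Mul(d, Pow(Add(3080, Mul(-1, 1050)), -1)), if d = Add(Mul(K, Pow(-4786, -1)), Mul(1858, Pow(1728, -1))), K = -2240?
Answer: Rational(3190777, 4197130560) ≈ 0.00076023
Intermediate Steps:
d = Rational(3190777, 2067552) (d = Add(Mul(-2240, Pow(-4786, -1)), Mul(1858, Pow(1728, -1))) = Add(Mul(-2240, Rational(-1, 4786)), Mul(1858, Rational(1, 1728))) = Add(Rational(1120, 2393), Rational(929, 864)) = Rational(3190777, 2067552) ≈ 1.5433)
Mul(d, Pow(Add(3080, Mul(-1, 1050)), -1)) = Mul(Rational(3190777, 2067552), Pow(Add(3080, Mul(-1, 1050)), -1)) = Mul(Rational(3190777, 2067552), Pow(Add(3080, -1050), -1)) = Mul(Rational(3190777, 2067552), Pow(2030, -1)) = Mul(Rational(3190777, 2067552), Rational(1, 2030)) = Rational(3190777, 4197130560)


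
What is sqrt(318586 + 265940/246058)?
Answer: 18*sqrt(14883262387719)/123029 ≈ 564.44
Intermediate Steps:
sqrt(318586 + 265940/246058) = sqrt(318586 + 265940*(1/246058)) = sqrt(318586 + 132970/123029) = sqrt(39195449964/123029) = 18*sqrt(14883262387719)/123029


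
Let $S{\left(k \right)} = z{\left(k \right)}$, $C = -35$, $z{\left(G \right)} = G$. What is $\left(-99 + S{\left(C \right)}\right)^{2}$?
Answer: $17956$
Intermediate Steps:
$S{\left(k \right)} = k$
$\left(-99 + S{\left(C \right)}\right)^{2} = \left(-99 - 35\right)^{2} = \left(-134\right)^{2} = 17956$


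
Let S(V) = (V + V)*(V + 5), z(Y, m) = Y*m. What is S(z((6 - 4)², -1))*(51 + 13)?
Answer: -512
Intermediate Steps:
S(V) = 2*V*(5 + V) (S(V) = (2*V)*(5 + V) = 2*V*(5 + V))
S(z((6 - 4)², -1))*(51 + 13) = (2*((6 - 4)²*(-1))*(5 + (6 - 4)²*(-1)))*(51 + 13) = (2*(2²*(-1))*(5 + 2²*(-1)))*64 = (2*(4*(-1))*(5 + 4*(-1)))*64 = (2*(-4)*(5 - 4))*64 = (2*(-4)*1)*64 = -8*64 = -512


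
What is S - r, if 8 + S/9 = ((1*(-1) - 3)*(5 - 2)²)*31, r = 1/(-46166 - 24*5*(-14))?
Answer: -450020375/44486 ≈ -10116.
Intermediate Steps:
r = -1/44486 (r = 1/(-46166 - 120*(-14)) = 1/(-46166 + 1680) = 1/(-44486) = -1/44486 ≈ -2.2479e-5)
S = -10116 (S = -72 + 9*(((1*(-1) - 3)*(5 - 2)²)*31) = -72 + 9*(((-1 - 3)*3²)*31) = -72 + 9*(-4*9*31) = -72 + 9*(-36*31) = -72 + 9*(-1116) = -72 - 10044 = -10116)
S - r = -10116 - 1*(-1/44486) = -10116 + 1/44486 = -450020375/44486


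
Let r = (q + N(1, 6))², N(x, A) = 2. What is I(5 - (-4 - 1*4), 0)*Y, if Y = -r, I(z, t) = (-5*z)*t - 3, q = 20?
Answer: 1452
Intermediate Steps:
r = 484 (r = (20 + 2)² = 22² = 484)
I(z, t) = -3 - 5*t*z (I(z, t) = -5*t*z - 3 = -3 - 5*t*z)
Y = -484 (Y = -1*484 = -484)
I(5 - (-4 - 1*4), 0)*Y = (-3 - 5*0*(5 - (-4 - 1*4)))*(-484) = (-3 - 5*0*(5 - (-4 - 4)))*(-484) = (-3 - 5*0*(5 - 1*(-8)))*(-484) = (-3 - 5*0*(5 + 8))*(-484) = (-3 - 5*0*13)*(-484) = (-3 + 0)*(-484) = -3*(-484) = 1452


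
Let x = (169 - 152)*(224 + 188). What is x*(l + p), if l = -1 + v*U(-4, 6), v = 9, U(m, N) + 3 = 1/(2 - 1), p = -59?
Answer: -546312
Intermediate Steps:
x = 7004 (x = 17*412 = 7004)
U(m, N) = -2 (U(m, N) = -3 + 1/(2 - 1) = -3 + 1/1 = -3 + 1 = -2)
l = -19 (l = -1 + 9*(-2) = -1 - 18 = -19)
x*(l + p) = 7004*(-19 - 59) = 7004*(-78) = -546312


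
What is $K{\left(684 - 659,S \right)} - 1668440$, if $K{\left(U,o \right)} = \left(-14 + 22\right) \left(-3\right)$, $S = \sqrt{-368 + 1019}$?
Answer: $-1668464$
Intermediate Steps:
$S = \sqrt{651} \approx 25.515$
$K{\left(U,o \right)} = -24$ ($K{\left(U,o \right)} = 8 \left(-3\right) = -24$)
$K{\left(684 - 659,S \right)} - 1668440 = -24 - 1668440 = -1668464$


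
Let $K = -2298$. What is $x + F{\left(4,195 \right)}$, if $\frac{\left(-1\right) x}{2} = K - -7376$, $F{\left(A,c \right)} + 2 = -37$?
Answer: $-10195$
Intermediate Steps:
$F{\left(A,c \right)} = -39$ ($F{\left(A,c \right)} = -2 - 37 = -39$)
$x = -10156$ ($x = - 2 \left(-2298 - -7376\right) = - 2 \left(-2298 + 7376\right) = \left(-2\right) 5078 = -10156$)
$x + F{\left(4,195 \right)} = -10156 - 39 = -10195$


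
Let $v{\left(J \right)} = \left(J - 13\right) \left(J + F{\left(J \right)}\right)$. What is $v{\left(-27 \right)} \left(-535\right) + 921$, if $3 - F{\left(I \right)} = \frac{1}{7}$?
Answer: $- \frac{3610153}{7} \approx -5.1574 \cdot 10^{5}$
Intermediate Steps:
$F{\left(I \right)} = \frac{20}{7}$ ($F{\left(I \right)} = 3 - \frac{1}{7} = \frac{20}{7}$)
$v{\left(J \right)} = \left(-13 + J\right) \left(\frac{20}{7} + J\right)$ ($v{\left(J \right)} = \left(J - 13\right) \left(J + \frac{20}{7}\right) = \left(-13 + J\right) \left(\frac{20}{7} + J\right)$)
$v{\left(-27 \right)} \left(-535\right) + 921 = \left(- \frac{260}{7} + \left(-27\right)^{2} - - \frac{1917}{7}\right) \left(-535\right) + 921 = \left(- \frac{260}{7} + 729 + \frac{1917}{7}\right) \left(-535\right) + 921 = \frac{6760}{7} \left(-535\right) + 921 = - \frac{3616600}{7} + 921 = - \frac{3610153}{7}$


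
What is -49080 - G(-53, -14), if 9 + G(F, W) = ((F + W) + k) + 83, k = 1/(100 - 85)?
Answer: -736306/15 ≈ -49087.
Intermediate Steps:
k = 1/15 ≈ 0.066667
G(F, W) = 1111/15 + F + W (G(F, W) = -9 + (((F + W) + 1/15) + 83) = -9 + ((1/15 + F + W) + 83) = -9 + (1246/15 + F + W) = 1111/15 + F + W)
-49080 - G(-53, -14) = -49080 - (1111/15 - 53 - 14) = -49080 - 1*106/15 = -49080 - 106/15 = -736306/15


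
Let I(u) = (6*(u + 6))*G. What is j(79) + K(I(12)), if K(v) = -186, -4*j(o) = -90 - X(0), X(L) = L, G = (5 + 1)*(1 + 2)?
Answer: -327/2 ≈ -163.50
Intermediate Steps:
G = 18 (G = 6*3 = 18)
j(o) = 45/2 (j(o) = -(-90 - 1*0)/4 = -(-90 + 0)/4 = -¼*(-90) = 45/2)
I(u) = 648 + 108*u (I(u) = (6*(u + 6))*18 = (6*(6 + u))*18 = (36 + 6*u)*18 = 648 + 108*u)
j(79) + K(I(12)) = 45/2 - 186 = -327/2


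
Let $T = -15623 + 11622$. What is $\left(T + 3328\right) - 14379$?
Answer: $-15052$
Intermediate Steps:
$T = -4001$
$\left(T + 3328\right) - 14379 = \left(-4001 + 3328\right) - 14379 = -673 - 14379 = -15052$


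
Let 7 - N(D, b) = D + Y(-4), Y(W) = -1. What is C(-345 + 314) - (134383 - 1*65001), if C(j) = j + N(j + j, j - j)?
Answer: -69343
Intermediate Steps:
N(D, b) = 8 - D (N(D, b) = 7 - (D - 1) = 7 - (-1 + D) = 7 + (1 - D) = 8 - D)
C(j) = 8 - j (C(j) = j + (8 - (j + j)) = j + (8 - 2*j) = 8 - j)
C(-345 + 314) - (134383 - 1*65001) = (8 - (-345 + 314)) - (134383 - 1*65001) = (8 - 1*(-31)) - (134383 - 65001) = (8 + 31) - 1*69382 = 39 - 69382 = -69343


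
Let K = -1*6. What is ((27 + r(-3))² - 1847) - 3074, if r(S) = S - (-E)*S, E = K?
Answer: -3157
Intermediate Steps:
K = -6
E = -6
r(S) = -5*S (r(S) = S - (-1*(-6))*S = S - 6*S = -5*S)
((27 + r(-3))² - 1847) - 3074 = ((27 - 5*(-3))² - 1847) - 3074 = ((27 + 15)² - 1847) - 3074 = (42² - 1847) - 3074 = (1764 - 1847) - 3074 = -83 - 3074 = -3157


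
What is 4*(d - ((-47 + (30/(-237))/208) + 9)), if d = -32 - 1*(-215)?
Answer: 1815741/2054 ≈ 884.00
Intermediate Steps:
d = 183 (d = -32 + 215 = 183)
4*(d - ((-47 + (30/(-237))/208) + 9)) = 4*(183 - ((-47 + (30/(-237))/208) + 9)) = 4*(183 - ((-47 + (30*(-1/237))*(1/208)) + 9)) = 4*(183 - ((-47 - 10/79*1/208) + 9)) = 4*(183 - ((-47 - 5/8216) + 9)) = 4*(183 - (-386157/8216 + 9)) = 4*(183 - 1*(-312213/8216)) = 4*(183 + 312213/8216) = 4*(1815741/8216) = 1815741/2054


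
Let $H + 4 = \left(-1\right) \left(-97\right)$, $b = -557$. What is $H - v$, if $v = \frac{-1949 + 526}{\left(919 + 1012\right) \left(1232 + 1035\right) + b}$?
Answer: $\frac{407064283}{4377020} \approx 93.0$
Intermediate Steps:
$v = - \frac{1423}{4377020}$ ($v = \frac{-1949 + 526}{\left(919 + 1012\right) \left(1232 + 1035\right) - 557} = - \frac{1423}{1931 \cdot 2267 - 557} = - \frac{1423}{4377577 - 557} = - \frac{1423}{4377020} \approx -0.00032511$)
$H = 93$ ($H = -4 - -97 = -4 + 97 = 93$)
$H - v = 93 - - \frac{1423}{4377020} = 93 + \frac{1423}{4377020} = \frac{407064283}{4377020}$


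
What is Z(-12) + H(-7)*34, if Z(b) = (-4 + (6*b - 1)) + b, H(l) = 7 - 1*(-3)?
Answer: 251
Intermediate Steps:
H(l) = 10 (H(l) = 7 + 3 = 10)
Z(b) = -5 + 7*b (Z(b) = (-4 + (-1 + 6*b)) + b = (-5 + 6*b) + b = -5 + 7*b)
Z(-12) + H(-7)*34 = (-5 + 7*(-12)) + 10*34 = (-5 - 84) + 340 = -89 + 340 = 251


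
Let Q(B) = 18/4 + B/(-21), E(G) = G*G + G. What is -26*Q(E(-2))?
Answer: -2405/21 ≈ -114.52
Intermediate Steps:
E(G) = G + G² (E(G) = G² + G = G + G²)
Q(B) = 9/2 - B/21 (Q(B) = 18*(¼) + B*(-1/21) = 9/2 - B/21)
-26*Q(E(-2)) = -26*(9/2 - (-2)*(1 - 2)/21) = -26*(9/2 - (-2)*(-1)/21) = -26*(9/2 - 1/21*2) = -26*(9/2 - 2/21) = -26*185/42 = -2405/21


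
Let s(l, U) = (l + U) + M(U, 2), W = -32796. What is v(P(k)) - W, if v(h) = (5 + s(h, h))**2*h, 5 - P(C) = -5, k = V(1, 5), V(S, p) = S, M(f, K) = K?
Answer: 40086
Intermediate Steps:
k = 1
P(C) = 10 (P(C) = 5 - 1*(-5) = 5 + 5 = 10)
s(l, U) = 2 + U + l (s(l, U) = (l + U) + 2 = (U + l) + 2 = 2 + U + l)
v(h) = h*(7 + 2*h)**2 (v(h) = (5 + (2 + h + h))**2*h = (5 + (2 + 2*h))**2*h = (7 + 2*h)**2*h = h*(7 + 2*h)**2)
v(P(k)) - W = 10*(7 + 2*10)**2 - 1*(-32796) = 10*(7 + 20)**2 + 32796 = 10*27**2 + 32796 = 10*729 + 32796 = 7290 + 32796 = 40086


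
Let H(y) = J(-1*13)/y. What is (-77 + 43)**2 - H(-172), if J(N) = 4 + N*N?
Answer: 199005/172 ≈ 1157.0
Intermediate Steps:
J(N) = 4 + N**2
H(y) = 173/y (H(y) = (4 + (-1*13)**2)/y = (4 + (-13)**2)/y = (4 + 169)/y = 173/y)
(-77 + 43)**2 - H(-172) = (-77 + 43)**2 - 173/(-172) = (-34)**2 - 173*(-1)/172 = 1156 - 1*(-173/172) = 1156 + 173/172 = 199005/172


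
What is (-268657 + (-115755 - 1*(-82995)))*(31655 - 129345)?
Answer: 29445426730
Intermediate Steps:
(-268657 + (-115755 - 1*(-82995)))*(31655 - 129345) = (-268657 + (-115755 + 82995))*(-97690) = (-268657 - 32760)*(-97690) = -301417*(-97690) = 29445426730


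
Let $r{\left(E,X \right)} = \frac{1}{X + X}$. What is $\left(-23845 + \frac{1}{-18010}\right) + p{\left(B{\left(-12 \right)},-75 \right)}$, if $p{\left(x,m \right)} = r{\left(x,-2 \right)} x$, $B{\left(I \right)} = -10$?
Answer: $- \frac{214701713}{9005} \approx -23843.0$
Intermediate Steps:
$r{\left(E,X \right)} = \frac{1}{2 X}$
$p{\left(x,m \right)} = - \frac{x}{4}$ ($p{\left(x,m \right)} = \frac{1}{2 \left(-2\right)} x = \frac{1}{2} \left(- \frac{1}{2}\right) x = - \frac{x}{4}$)
$\left(-23845 + \frac{1}{-18010}\right) + p{\left(B{\left(-12 \right)},-75 \right)} = \left(-23845 + \frac{1}{-18010}\right) - - \frac{5}{2} = \left(-23845 - \frac{1}{18010}\right) + \frac{5}{2} = - \frac{429448451}{18010} + \frac{5}{2} = - \frac{214701713}{9005}$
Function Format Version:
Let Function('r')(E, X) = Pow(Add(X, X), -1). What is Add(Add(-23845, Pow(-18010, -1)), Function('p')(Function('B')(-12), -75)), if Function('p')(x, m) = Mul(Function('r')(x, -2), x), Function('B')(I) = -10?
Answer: Rational(-214701713, 9005) ≈ -23843.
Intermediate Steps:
Function('r')(E, X) = Mul(Rational(1, 2), Pow(X, -1)) (Function('r')(E, X) = Pow(Mul(2, X), -1) = Mul(Rational(1, 2), Pow(X, -1)))
Function('p')(x, m) = Mul(Rational(-1, 4), x) (Function('p')(x, m) = Mul(Mul(Rational(1, 2), Pow(-2, -1)), x) = Mul(Mul(Rational(1, 2), Rational(-1, 2)), x) = Mul(Rational(-1, 4), x))
Add(Add(-23845, Pow(-18010, -1)), Function('p')(Function('B')(-12), -75)) = Add(Add(-23845, Pow(-18010, -1)), Mul(Rational(-1, 4), -10)) = Add(Add(-23845, Rational(-1, 18010)), Rational(5, 2)) = Add(Rational(-429448451, 18010), Rational(5, 2)) = Rational(-214701713, 9005)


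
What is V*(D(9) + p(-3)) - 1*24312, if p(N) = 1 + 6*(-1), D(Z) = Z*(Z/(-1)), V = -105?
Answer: -15282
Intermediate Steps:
D(Z) = -Z² (D(Z) = Z*(Z*(-1)) = Z*(-Z) = -Z²)
p(N) = -5 (p(N) = 1 - 6 = -5)
V*(D(9) + p(-3)) - 1*24312 = -105*(-1*9² - 5) - 1*24312 = -105*(-1*81 - 5) - 24312 = -105*(-81 - 5) - 24312 = -105*(-86) - 24312 = 9030 - 24312 = -15282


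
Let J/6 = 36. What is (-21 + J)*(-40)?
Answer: -7800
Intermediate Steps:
J = 216 (J = 6*36 = 216)
(-21 + J)*(-40) = (-21 + 216)*(-40) = 195*(-40) = -7800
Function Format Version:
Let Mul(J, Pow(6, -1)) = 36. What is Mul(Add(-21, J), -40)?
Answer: -7800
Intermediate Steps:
J = 216 (J = Mul(6, 36) = 216)
Mul(Add(-21, J), -40) = Mul(Add(-21, 216), -40) = Mul(195, -40) = -7800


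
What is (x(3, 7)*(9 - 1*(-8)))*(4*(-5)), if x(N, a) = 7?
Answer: -2380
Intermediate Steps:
(x(3, 7)*(9 - 1*(-8)))*(4*(-5)) = (7*(9 - 1*(-8)))*(4*(-5)) = (7*(9 + 8))*(-20) = (7*17)*(-20) = 119*(-20) = -2380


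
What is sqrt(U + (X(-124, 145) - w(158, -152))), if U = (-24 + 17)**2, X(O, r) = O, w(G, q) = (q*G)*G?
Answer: sqrt(3794453) ≈ 1947.9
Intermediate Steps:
w(G, q) = q*G**2 (w(G, q) = (G*q)*G = q*G**2)
U = 49 (U = (-7)**2 = 49)
sqrt(U + (X(-124, 145) - w(158, -152))) = sqrt(49 + (-124 - (-152)*158**2)) = sqrt(49 + (-124 - (-152)*24964)) = sqrt(49 + (-124 - 1*(-3794528))) = sqrt(49 + (-124 + 3794528)) = sqrt(49 + 3794404) = sqrt(3794453)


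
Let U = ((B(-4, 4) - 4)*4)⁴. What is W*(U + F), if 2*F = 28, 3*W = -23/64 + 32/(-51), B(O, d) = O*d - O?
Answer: -9006576305/1632 ≈ -5.5187e+6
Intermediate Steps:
B(O, d) = -O + O*d
W = -3221/9792 (W = (-23/64 + 32/(-51))/3 = (-23*1/64 + 32*(-1/51))/3 = (-23/64 - 32/51)/3 = (⅓)*(-3221/3264) = -3221/9792 ≈ -0.32894)
F = 14 (F = (½)*28 = 14)
U = 16777216 (U = ((-4*(-1 + 4) - 4)*4)⁴ = ((-4*3 - 4)*4)⁴ = ((-12 - 4)*4)⁴ = (-16*4)⁴ = (-64)⁴ = 16777216)
W*(U + F) = -3221*(16777216 + 14)/9792 = -3221/9792*16777230 = -9006576305/1632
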